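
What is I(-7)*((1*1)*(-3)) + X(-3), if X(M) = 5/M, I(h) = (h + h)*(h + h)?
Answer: -1769/3 ≈ -589.67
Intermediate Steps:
I(h) = 4*h² (I(h) = (2*h)*(2*h) = 4*h²)
I(-7)*((1*1)*(-3)) + X(-3) = (4*(-7)²)*((1*1)*(-3)) + 5/(-3) = (4*49)*(1*(-3)) + 5*(-⅓) = 196*(-3) - 5/3 = -588 - 5/3 = -1769/3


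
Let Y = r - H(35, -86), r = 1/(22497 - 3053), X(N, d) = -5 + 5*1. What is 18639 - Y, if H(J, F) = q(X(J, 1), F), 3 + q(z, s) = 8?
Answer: 362513935/19444 ≈ 18644.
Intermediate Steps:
X(N, d) = 0 (X(N, d) = -5 + 5 = 0)
q(z, s) = 5 (q(z, s) = -3 + 8 = 5)
r = 1/19444 ≈ 5.1430e-5
H(J, F) = 5
Y = -97219/19444 (Y = 1/19444 - 1*5 = 1/19444 - 5 = -97219/19444 ≈ -4.9999)
18639 - Y = 18639 - 1*(-97219/19444) = 18639 + 97219/19444 = 362513935/19444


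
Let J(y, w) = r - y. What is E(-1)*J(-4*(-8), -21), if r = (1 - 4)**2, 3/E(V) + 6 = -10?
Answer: 69/16 ≈ 4.3125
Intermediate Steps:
E(V) = -3/16 (E(V) = 3/(-6 - 10) = 3/(-16) = 3*(-1/16) = -3/16)
r = 9 (r = (-3)**2 = 9)
J(y, w) = 9 - y
E(-1)*J(-4*(-8), -21) = -3*(9 - (-4)*(-8))/16 = -3*(9 - 1*32)/16 = -3*(9 - 32)/16 = -3/16*(-23) = 69/16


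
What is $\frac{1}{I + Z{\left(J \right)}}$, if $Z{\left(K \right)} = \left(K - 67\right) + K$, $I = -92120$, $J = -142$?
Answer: $- \frac{1}{92471} \approx -1.0814 \cdot 10^{-5}$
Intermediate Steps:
$Z{\left(K \right)} = -67 + 2 K$ ($Z{\left(K \right)} = \left(-67 + K\right) + K = -67 + 2 K$)
$\frac{1}{I + Z{\left(J \right)}} = \frac{1}{-92120 + \left(-67 + 2 \left(-142\right)\right)} = \frac{1}{-92120 - 351} = \frac{1}{-92471} = - \frac{1}{92471}$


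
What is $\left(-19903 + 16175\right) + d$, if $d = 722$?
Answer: $-3006$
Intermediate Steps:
$\left(-19903 + 16175\right) + d = \left(-19903 + 16175\right) + 722 = -3728 + 722 = -3006$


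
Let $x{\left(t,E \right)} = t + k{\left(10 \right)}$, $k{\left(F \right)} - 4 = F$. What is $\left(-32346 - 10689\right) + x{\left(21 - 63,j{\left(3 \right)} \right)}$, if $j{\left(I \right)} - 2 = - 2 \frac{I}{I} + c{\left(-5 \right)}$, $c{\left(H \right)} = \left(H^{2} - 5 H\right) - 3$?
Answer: $-43063$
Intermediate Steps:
$k{\left(F \right)} = 4 + F$
$c{\left(H \right)} = -3 + H^{2} - 5 H$
$j{\left(I \right)} = 47$ ($j{\left(I \right)} = 2 - \left(-47 + \frac{2 I}{I}\right) = 2 + \left(\left(-2\right) 1 + \left(-3 + 25 + 25\right)\right) = 2 + \left(-2 + 47\right) = 2 + 45 = 47$)
$x{\left(t,E \right)} = 14 + t$ ($x{\left(t,E \right)} = t + \left(4 + 10\right) = t + 14 = 14 + t$)
$\left(-32346 - 10689\right) + x{\left(21 - 63,j{\left(3 \right)} \right)} = \left(-32346 - 10689\right) + \left(14 + \left(21 - 63\right)\right) = -43035 + \left(14 + \left(21 - 63\right)\right) = -43035 + \left(14 - 42\right) = -43035 - 28 = -43063$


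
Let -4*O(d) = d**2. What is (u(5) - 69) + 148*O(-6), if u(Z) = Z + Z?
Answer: -1391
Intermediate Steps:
u(Z) = 2*Z
O(d) = -d**2/4
(u(5) - 69) + 148*O(-6) = (2*5 - 69) + 148*(-1/4*(-6)**2) = (10 - 69) + 148*(-1/4*36) = -59 + 148*(-9) = -59 - 1332 = -1391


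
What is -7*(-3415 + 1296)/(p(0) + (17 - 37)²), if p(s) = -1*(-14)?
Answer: 14833/414 ≈ 35.828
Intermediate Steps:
p(s) = 14
-7*(-3415 + 1296)/(p(0) + (17 - 37)²) = -7*(-3415 + 1296)/(14 + (17 - 37)²) = -(-14833)/(14 + (-20)²) = -(-14833)/(14 + 400) = -(-14833)/414 = -7*(-2119/414) = 14833/414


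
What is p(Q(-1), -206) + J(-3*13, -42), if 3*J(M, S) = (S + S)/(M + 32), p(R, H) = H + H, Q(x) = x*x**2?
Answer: -408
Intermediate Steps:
Q(x) = x**3
p(R, H) = 2*H
J(M, S) = 2*S/(3*(32 + M)) (J(M, S) = ((S + S)/(M + 32))/3 = ((2*S)/(32 + M))/3 = (2*S/(32 + M))/3 = 2*S/(3*(32 + M)))
p(Q(-1), -206) + J(-3*13, -42) = 2*(-206) + (2/3)*(-42)/(32 - 3*13) = -412 + (2/3)*(-42)/(32 - 39) = -412 + (2/3)*(-42)/(-7) = -412 + (2/3)*(-42)*(-1/7) = -412 + 4 = -408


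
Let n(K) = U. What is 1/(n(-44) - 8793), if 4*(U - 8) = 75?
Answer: -4/35065 ≈ -0.00011407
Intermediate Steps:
U = 107/4 (U = 8 + (1/4)*75 = 8 + 75/4 = 107/4 ≈ 26.750)
n(K) = 107/4
1/(n(-44) - 8793) = 1/(107/4 - 8793) = 1/(-35065/4) = -4/35065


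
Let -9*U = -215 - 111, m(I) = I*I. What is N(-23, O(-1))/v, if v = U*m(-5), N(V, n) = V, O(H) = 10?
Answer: -207/8150 ≈ -0.025399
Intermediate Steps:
m(I) = I**2
U = 326/9 (U = -(-215 - 111)/9 = -1/9*(-326) = 326/9 ≈ 36.222)
v = 8150/9 (v = (326/9)*(-5)**2 = (326/9)*25 = 8150/9 ≈ 905.56)
N(-23, O(-1))/v = -23/8150/9 = -23*9/8150 = -207/8150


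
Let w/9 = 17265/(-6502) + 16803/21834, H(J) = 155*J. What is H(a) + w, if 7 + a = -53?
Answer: -36741133626/3943463 ≈ -9317.0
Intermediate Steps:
a = -60 (a = -7 - 53 = -60)
w = -66927726/3943463 (w = 9*(17265/(-6502) + 16803/21834) = 9*(17265*(-1/6502) + 16803*(1/21834)) = 9*(-17265/6502 + 1867/2426) = 9*(-7436414/3943463) = -66927726/3943463 ≈ -16.972)
H(a) + w = 155*(-60) - 66927726/3943463 = -9300 - 66927726/3943463 = -36741133626/3943463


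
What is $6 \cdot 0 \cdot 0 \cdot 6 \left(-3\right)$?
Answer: $0$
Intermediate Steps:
$6 \cdot 0 \cdot 0 \cdot 6 \left(-3\right) = 0 \cdot 0 \cdot 6 \left(-3\right) = 0 \cdot 6 \left(-3\right) = 0 \left(-3\right) = 0$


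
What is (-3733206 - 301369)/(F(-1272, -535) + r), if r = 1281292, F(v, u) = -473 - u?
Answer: -4034575/1281354 ≈ -3.1487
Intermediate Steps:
(-3733206 - 301369)/(F(-1272, -535) + r) = (-3733206 - 301369)/((-473 - 1*(-535)) + 1281292) = -4034575/((-473 + 535) + 1281292) = -4034575/(62 + 1281292) = -4034575/1281354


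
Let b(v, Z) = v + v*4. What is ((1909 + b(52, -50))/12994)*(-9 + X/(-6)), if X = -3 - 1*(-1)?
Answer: -9399/6497 ≈ -1.4467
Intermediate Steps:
X = -2 (X = -3 + 1 = -2)
b(v, Z) = 5*v (b(v, Z) = v + 4*v = 5*v)
((1909 + b(52, -50))/12994)*(-9 + X/(-6)) = ((1909 + 5*52)/12994)*(-9 - 2/(-6)) = ((1909 + 260)*(1/12994))*(-9 - 2*(-1/6)) = (2169*(1/12994))*(-9 + 1/3) = (2169/12994)*(-26/3) = -9399/6497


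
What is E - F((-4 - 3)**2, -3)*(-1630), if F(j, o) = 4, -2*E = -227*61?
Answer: 26887/2 ≈ 13444.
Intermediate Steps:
E = 13847/2 (E = -(-227)*61/2 = -1/2*(-13847) = 13847/2 ≈ 6923.5)
E - F((-4 - 3)**2, -3)*(-1630) = 13847/2 - 4*(-1630) = 13847/2 - 1*(-6520) = 13847/2 + 6520 = 26887/2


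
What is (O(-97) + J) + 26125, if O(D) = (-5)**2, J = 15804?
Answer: 41954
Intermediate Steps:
O(D) = 25
(O(-97) + J) + 26125 = (25 + 15804) + 26125 = 15829 + 26125 = 41954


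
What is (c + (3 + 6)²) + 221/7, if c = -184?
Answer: -500/7 ≈ -71.429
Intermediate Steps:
(c + (3 + 6)²) + 221/7 = (-184 + (3 + 6)²) + 221/7 = (-184 + 9²) + 221*(⅐) = (-184 + 81) + 221/7 = -103 + 221/7 = -500/7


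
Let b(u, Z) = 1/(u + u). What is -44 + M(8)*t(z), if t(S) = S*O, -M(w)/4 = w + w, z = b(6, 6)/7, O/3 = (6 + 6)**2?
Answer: -2612/7 ≈ -373.14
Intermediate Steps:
O = 432 (O = 3*(6 + 6)**2 = 3*12**2 = 3*144 = 432)
b(u, Z) = 1/(2*u)
z = 1/84 (z = ((1/2)/6)/7 = ((1/2)*(1/6))*(1/7) = (1/12)*(1/7) = 1/84 ≈ 0.011905)
M(w) = -8*w (M(w) = -4*(w + w) = -8*w)
t(S) = 432*S (t(S) = S*432 = 432*S)
-44 + M(8)*t(z) = -44 + (-8*8)*(432*(1/84)) = -44 - 64*36/7 = -44 - 2304/7 = -2612/7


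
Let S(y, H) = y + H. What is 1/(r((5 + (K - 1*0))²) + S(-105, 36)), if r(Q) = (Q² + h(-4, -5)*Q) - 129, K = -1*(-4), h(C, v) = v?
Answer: 1/5958 ≈ 0.00016784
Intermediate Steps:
S(y, H) = H + y
K = 4
r(Q) = -129 + Q² - 5*Q (r(Q) = (Q² - 5*Q) - 129 = -129 + Q² - 5*Q)
1/(r((5 + (K - 1*0))²) + S(-105, 36)) = 1/((-129 + ((5 + (4 - 1*0))²)² - 5*(5 + (4 - 1*0))²) + (36 - 105)) = 1/((-129 + ((5 + (4 + 0))²)² - 5*(5 + (4 + 0))²) - 69) = 1/((-129 + ((5 + 4)²)² - 5*(5 + 4)²) - 69) = 1/((-129 + (9²)² - 5*9²) - 69) = 1/((-129 + 81² - 5*81) - 69) = 1/((-129 + 6561 - 405) - 69) = 1/(6027 - 69) = 1/5958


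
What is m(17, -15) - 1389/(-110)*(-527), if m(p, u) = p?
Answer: -730133/110 ≈ -6637.6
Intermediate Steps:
m(17, -15) - 1389/(-110)*(-527) = 17 - 1389/(-110)*(-527) = 17 - 1389*(-1/110)*(-527) = 17 + (1389/110)*(-527) = 17 - 732003/110 = -730133/110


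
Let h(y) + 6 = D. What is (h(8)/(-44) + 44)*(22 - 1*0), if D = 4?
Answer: 969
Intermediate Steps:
h(y) = -2 (h(y) = -6 + 4 = -2)
(h(8)/(-44) + 44)*(22 - 1*0) = (-2/(-44) + 44)*(22 - 1*0) = (-2*(-1/44) + 44)*(22 + 0) = (1/22 + 44)*22 = (969/22)*22 = 969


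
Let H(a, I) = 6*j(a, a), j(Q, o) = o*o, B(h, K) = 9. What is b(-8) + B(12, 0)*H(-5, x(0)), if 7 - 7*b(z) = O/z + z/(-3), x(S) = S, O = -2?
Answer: 16207/12 ≈ 1350.6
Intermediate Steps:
b(z) = 1 + z/21 + 2/(7*z) (b(z) = 1 - (-2/z + z/(-3))/7 = 1 - (-2/z + z*(-⅓))/7 = 1 - (-2/z - z/3)/7 = 1 + (z/21 + 2/(7*z)) = 1 + z/21 + 2/(7*z))
j(Q, o) = o²
H(a, I) = 6*a²
b(-8) + B(12, 0)*H(-5, x(0)) = (1/21)*(6 - 8*(21 - 8))/(-8) + 9*(6*(-5)²) = (1/21)*(-⅛)*(6 - 8*13) + 9*(6*25) = (1/21)*(-⅛)*(6 - 104) + 9*150 = (1/21)*(-⅛)*(-98) + 1350 = 7/12 + 1350 = 16207/12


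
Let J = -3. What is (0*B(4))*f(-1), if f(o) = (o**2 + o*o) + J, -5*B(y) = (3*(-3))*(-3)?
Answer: 0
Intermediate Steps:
B(y) = -27/5 (B(y) = -3*(-3)*(-3)/5 = -(-9)*(-3)/5 = -1/5*27 = -27/5)
f(o) = -3 + 2*o**2 (f(o) = (o**2 + o*o) - 3 = (o**2 + o**2) - 3 = 2*o**2 - 3 = -3 + 2*o**2)
(0*B(4))*f(-1) = (0*(-27/5))*(-3 + 2*(-1)**2) = 0*(-3 + 2*1) = 0*(-3 + 2) = 0*(-1) = 0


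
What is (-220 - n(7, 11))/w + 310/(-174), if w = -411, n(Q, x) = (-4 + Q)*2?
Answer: -14681/11919 ≈ -1.2317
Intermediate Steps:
n(Q, x) = -8 + 2*Q
(-220 - n(7, 11))/w + 310/(-174) = (-220 - (-8 + 2*7))/(-411) + 310/(-174) = (-220 - (-8 + 14))*(-1/411) + 310*(-1/174) = (-220 - 1*6)*(-1/411) - 155/87 = (-220 - 6)*(-1/411) - 155/87 = -226*(-1/411) - 155/87 = 226/411 - 155/87 = -14681/11919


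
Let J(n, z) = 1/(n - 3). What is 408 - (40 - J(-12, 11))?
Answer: 5519/15 ≈ 367.93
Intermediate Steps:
J(n, z) = 1/(-3 + n)
408 - (40 - J(-12, 11)) = 408 - (40 - 1/(-3 - 12)) = 408 - (40 - 1/(-15)) = 408 - (40 - 1*(-1/15)) = 408 - (40 + 1/15) = 408 - 1*601/15 = 408 - 601/15 = 5519/15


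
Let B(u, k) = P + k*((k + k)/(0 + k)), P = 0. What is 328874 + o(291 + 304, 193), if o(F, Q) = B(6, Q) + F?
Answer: 329855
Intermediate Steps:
B(u, k) = 2*k (B(u, k) = 0 + k*((k + k)/(0 + k)) = 0 + k*((2*k)/k) = 0 + k*2 = 0 + 2*k = 2*k)
o(F, Q) = F + 2*Q (o(F, Q) = 2*Q + F = F + 2*Q)
328874 + o(291 + 304, 193) = 328874 + ((291 + 304) + 2*193) = 328874 + (595 + 386) = 328874 + 981 = 329855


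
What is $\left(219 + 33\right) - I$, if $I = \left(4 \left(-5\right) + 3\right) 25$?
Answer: $677$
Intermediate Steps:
$I = -425$ ($I = \left(-20 + 3\right) 25 = \left(-17\right) 25 = -425$)
$\left(219 + 33\right) - I = \left(219 + 33\right) - -425 = 252 + 425 = 677$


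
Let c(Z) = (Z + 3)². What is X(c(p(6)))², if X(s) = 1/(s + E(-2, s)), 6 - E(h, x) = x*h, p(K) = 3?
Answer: 1/12996 ≈ 7.6947e-5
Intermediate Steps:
E(h, x) = 6 - h*x (E(h, x) = 6 - x*h = 6 - h*x)
c(Z) = (3 + Z)²
X(s) = 1/(6 + 3*s) (X(s) = 1/(s + (6 - 1*(-2)*s)) = 1/(s + (6 + 2*s)) = 1/(6 + 3*s))
X(c(p(6)))² = (1/(3*(2 + (3 + 3)²)))² = (1/(3*(2 + 6²)))² = (1/(3*(2 + 36)))² = ((⅓)/38)² = ((⅓)*(1/38))² = (1/114)² = 1/12996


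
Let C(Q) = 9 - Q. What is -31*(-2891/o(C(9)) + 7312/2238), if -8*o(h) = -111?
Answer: 263235632/41403 ≈ 6357.9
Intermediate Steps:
o(h) = 111/8 (o(h) = -⅛*(-111) = 111/8)
-31*(-2891/o(C(9)) + 7312/2238) = -31*(-2891/111/8 + 7312/2238) = -31*(-2891*8/111 + 7312*(1/2238)) = -31*(-23128/111 + 3656/1119) = -31*(-8491472/41403) = 263235632/41403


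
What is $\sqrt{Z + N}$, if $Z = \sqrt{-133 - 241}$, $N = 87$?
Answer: $\sqrt{87 + i \sqrt{374}} \approx 9.3841 + 1.0304 i$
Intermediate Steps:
$Z = i \sqrt{374}$ ($Z = \sqrt{-374} = i \sqrt{374} \approx 19.339 i$)
$\sqrt{Z + N} = \sqrt{i \sqrt{374} + 87} = \sqrt{87 + i \sqrt{374}}$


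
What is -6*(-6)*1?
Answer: 36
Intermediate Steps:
-6*(-6)*1 = 36*1 = 36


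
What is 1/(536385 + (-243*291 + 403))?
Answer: 1/466075 ≈ 2.1456e-6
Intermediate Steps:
1/(536385 + (-243*291 + 403)) = 1/(536385 + (-70713 + 403)) = 1/(536385 - 70310) = 1/466075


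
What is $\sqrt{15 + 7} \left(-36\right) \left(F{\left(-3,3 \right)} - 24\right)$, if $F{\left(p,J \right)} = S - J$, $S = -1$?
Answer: $1008 \sqrt{22} \approx 4727.9$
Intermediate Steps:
$F{\left(p,J \right)} = -1 - J$
$\sqrt{15 + 7} \left(-36\right) \left(F{\left(-3,3 \right)} - 24\right) = \sqrt{15 + 7} \left(-36\right) \left(\left(-1 - 3\right) - 24\right) = \sqrt{22} \left(-36\right) \left(\left(-1 - 3\right) - 24\right) = - 36 \sqrt{22} \left(-4 - 24\right) = - 36 \sqrt{22} \left(-28\right) = 1008 \sqrt{22}$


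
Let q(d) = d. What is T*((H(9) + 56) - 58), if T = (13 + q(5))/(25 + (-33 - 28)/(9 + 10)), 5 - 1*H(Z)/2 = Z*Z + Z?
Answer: -3268/23 ≈ -142.09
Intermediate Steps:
H(Z) = 10 - 2*Z - 2*Z**2 (H(Z) = 10 - 2*(Z*Z + Z) = 10 - 2*(Z**2 + Z) = 10 - 2*(Z + Z**2) = 10 + (-2*Z - 2*Z**2) = 10 - 2*Z - 2*Z**2)
T = 19/23 (T = (13 + 5)/(25 + (-33 - 28)/(9 + 10)) = 18/(25 - 61/19) = 18/(414/19) = 18*(19/414) = 19/23 ≈ 0.82609)
T*((H(9) + 56) - 58) = 19*(((10 - 2*9 - 2*9**2) + 56) - 58)/23 = 19*(((10 - 18 - 2*81) + 56) - 58)/23 = 19*(((10 - 18 - 162) + 56) - 58)/23 = 19*((-170 + 56) - 58)/23 = 19*(-114 - 58)/23 = (19/23)*(-172) = -3268/23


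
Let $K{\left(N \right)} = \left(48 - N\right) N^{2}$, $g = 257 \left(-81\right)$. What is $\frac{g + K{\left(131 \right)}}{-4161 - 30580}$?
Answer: $\frac{1445180}{34741} \approx 41.599$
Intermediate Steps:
$g = -20817$
$K{\left(N \right)} = N^{2} \left(48 - N\right)$
$\frac{g + K{\left(131 \right)}}{-4161 - 30580} = \frac{-20817 + 131^{2} \left(48 - 131\right)}{-4161 - 30580} = \frac{-20817 + 17161 \left(48 - 131\right)}{-34741} = \left(-20817 + 17161 \left(-83\right)\right) \left(- \frac{1}{34741}\right) = \left(-20817 - 1424363\right) \left(- \frac{1}{34741}\right) = \left(-1445180\right) \left(- \frac{1}{34741}\right) = \frac{1445180}{34741}$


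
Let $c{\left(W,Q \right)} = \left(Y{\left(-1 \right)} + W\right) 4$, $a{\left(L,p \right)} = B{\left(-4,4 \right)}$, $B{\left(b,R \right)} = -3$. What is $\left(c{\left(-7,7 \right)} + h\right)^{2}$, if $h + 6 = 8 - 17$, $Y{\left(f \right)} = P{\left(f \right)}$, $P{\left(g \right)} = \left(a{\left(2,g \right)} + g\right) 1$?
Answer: $3481$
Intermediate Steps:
$a{\left(L,p \right)} = -3$
$P{\left(g \right)} = -3 + g$ ($P{\left(g \right)} = \left(-3 + g\right) 1 = -3 + g$)
$Y{\left(f \right)} = -3 + f$
$c{\left(W,Q \right)} = -16 + 4 W$ ($c{\left(W,Q \right)} = \left(\left(-3 - 1\right) + W\right) 4 = \left(-4 + W\right) 4 = -16 + 4 W$)
$h = -15$ ($h = -6 + \left(8 - 17\right) = -6 - 9 = -15$)
$\left(c{\left(-7,7 \right)} + h\right)^{2} = \left(\left(-16 + 4 \left(-7\right)\right) - 15\right)^{2} = \left(\left(-16 - 28\right) - 15\right)^{2} = \left(-44 - 15\right)^{2} = \left(-59\right)^{2} = 3481$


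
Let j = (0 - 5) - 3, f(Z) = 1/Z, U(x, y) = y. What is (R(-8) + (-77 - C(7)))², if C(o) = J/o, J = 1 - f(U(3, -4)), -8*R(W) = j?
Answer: 4549689/784 ≈ 5803.2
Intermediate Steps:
f(Z) = 1/Z
j = -8 (j = -5 - 3 = -8)
R(W) = 1 (R(W) = -⅛*(-8) = 1)
J = 5/4 (J = 1 - 1/(-4) = 1 - 1*(-¼) = 1 + ¼ = 5/4 ≈ 1.2500)
C(o) = 5/(4*o)
(R(-8) + (-77 - C(7)))² = (1 + (-77 - 5/(4*7)))² = (1 + (-77 - 1*5/28))² = (1 + (-77 - 5/28))² = (1 - 2161/28)² = (-2133/28)² = 4549689/784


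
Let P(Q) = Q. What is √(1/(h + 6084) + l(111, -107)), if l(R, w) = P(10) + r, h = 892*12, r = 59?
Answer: √4861691481/8394 ≈ 8.3066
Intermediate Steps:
h = 10704
l(R, w) = 69 (l(R, w) = 10 + 59 = 69)
√(1/(h + 6084) + l(111, -107)) = √(1/(10704 + 6084) + 69) = √(1/16788 + 69) = √(1158373/16788) = √4861691481/8394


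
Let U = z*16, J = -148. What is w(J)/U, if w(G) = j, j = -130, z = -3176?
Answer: 65/25408 ≈ 0.0025582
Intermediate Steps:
w(G) = -130
U = -50816 (U = -3176*16 = -50816)
w(J)/U = -130/(-50816) = -130*(-1/50816) = 65/25408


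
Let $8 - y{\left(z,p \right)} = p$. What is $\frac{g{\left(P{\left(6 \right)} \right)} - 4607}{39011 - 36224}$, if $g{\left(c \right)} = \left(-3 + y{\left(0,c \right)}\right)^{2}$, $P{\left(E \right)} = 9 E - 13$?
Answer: $- \frac{3311}{2787} \approx -1.188$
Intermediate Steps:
$y{\left(z,p \right)} = 8 - p$
$P{\left(E \right)} = -13 + 9 E$
$g{\left(c \right)} = \left(5 - c\right)^{2}$ ($g{\left(c \right)} = \left(-3 - \left(-8 + c\right)\right)^{2} = \left(5 - c\right)^{2}$)
$\frac{g{\left(P{\left(6 \right)} \right)} - 4607}{39011 - 36224} = \frac{\left(-5 + \left(-13 + 9 \cdot 6\right)\right)^{2} - 4607}{39011 - 36224} = \frac{\left(-5 + \left(-13 + 54\right)\right)^{2} - 4607}{2787} = \left(\left(-5 + 41\right)^{2} - 4607\right) \frac{1}{2787} = \left(36^{2} - 4607\right) \frac{1}{2787} = \left(1296 - 4607\right) \frac{1}{2787} = \left(-3311\right) \frac{1}{2787} = - \frac{3311}{2787}$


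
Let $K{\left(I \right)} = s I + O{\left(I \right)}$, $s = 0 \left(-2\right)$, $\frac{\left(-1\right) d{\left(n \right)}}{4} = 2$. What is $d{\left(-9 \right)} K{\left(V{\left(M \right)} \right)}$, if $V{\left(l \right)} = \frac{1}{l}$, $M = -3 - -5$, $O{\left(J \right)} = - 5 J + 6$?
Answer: $-28$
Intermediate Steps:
$d{\left(n \right)} = -8$ ($d{\left(n \right)} = \left(-4\right) 2 = -8$)
$s = 0$
$O{\left(J \right)} = 6 - 5 J$
$M = 2$ ($M = -3 + 5 = 2$)
$K{\left(I \right)} = 6 - 5 I$ ($K{\left(I \right)} = 0 I - \left(-6 + 5 I\right) = 0 - \left(-6 + 5 I\right) = 6 - 5 I$)
$d{\left(-9 \right)} K{\left(V{\left(M \right)} \right)} = - 8 \left(6 - \frac{5}{2}\right) = \left(-8\right) \frac{7}{2} = -28$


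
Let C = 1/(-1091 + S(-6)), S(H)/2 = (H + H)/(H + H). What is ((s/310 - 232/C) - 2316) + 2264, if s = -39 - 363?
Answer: 39152179/155 ≈ 2.5259e+5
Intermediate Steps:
S(H) = 2 (S(H) = 2*((H + H)/(H + H)) = 2*((2*H)/((2*H))) = 2*((2*H)*(1/(2*H))) = 2*1 = 2)
s = -402
C = -1/1089 (C = 1/(-1091 + 2) = 1/(-1089) = -1/1089 ≈ -0.00091827)
((s/310 - 232/C) - 2316) + 2264 = ((-402/310 - 232/(-1/1089)) - 2316) + 2264 = ((-402*1/310 - 232*(-1089)) - 2316) + 2264 = ((-201/155 + 252648) - 2316) + 2264 = (39160239/155 - 2316) + 2264 = 38801259/155 + 2264 = 39152179/155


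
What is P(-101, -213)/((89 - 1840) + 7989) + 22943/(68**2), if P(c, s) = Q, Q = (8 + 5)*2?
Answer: 71619329/14422256 ≈ 4.9659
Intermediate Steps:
Q = 26 (Q = 13*2 = 26)
P(c, s) = 26
P(-101, -213)/((89 - 1840) + 7989) + 22943/(68**2) = 26/((89 - 1840) + 7989) + 22943/(68**2) = 26/(-1751 + 7989) + 22943/4624 = 26/6238 + 22943*(1/4624) = 26*(1/6238) + 22943/4624 = 13/3119 + 22943/4624 = 71619329/14422256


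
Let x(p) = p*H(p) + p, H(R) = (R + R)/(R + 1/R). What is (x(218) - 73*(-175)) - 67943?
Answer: -2590778286/47525 ≈ -54514.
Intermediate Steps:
H(R) = 2*R/(R + 1/R) (H(R) = (2*R)/(R + 1/R) = 2*R/(R + 1/R))
x(p) = p + 2*p³/(1 + p²) (x(p) = p*(2*p²/(1 + p²)) + p = 2*p³/(1 + p²) + p = p + 2*p³/(1 + p²))
(x(218) - 73*(-175)) - 67943 = ((218 + 3*218³)/(1 + 218²) - 73*(-175)) - 67943 = ((218 + 3*10360232)/(1 + 47524) + 12775) - 67943 = ((218 + 31080696)/47525 + 12775) - 67943 = ((1/47525)*31080914 + 12775) - 67943 = (31080914/47525 + 12775) - 67943 = 638212789/47525 - 67943 = -2590778286/47525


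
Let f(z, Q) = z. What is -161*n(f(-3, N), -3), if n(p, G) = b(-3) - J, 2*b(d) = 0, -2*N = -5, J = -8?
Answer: -1288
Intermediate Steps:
N = 5/2 (N = -1/2*(-5) = 5/2 ≈ 2.5000)
b(d) = 0 (b(d) = (1/2)*0 = 0)
n(p, G) = 8 (n(p, G) = 0 - 1*(-8) = 0 + 8 = 8)
-161*n(f(-3, N), -3) = -161*8 = -1288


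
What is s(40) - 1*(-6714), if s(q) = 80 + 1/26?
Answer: 176645/26 ≈ 6794.0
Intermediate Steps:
s(q) = 2081/26 (s(q) = 80 + 1/26 = 2081/26)
s(40) - 1*(-6714) = 2081/26 - 1*(-6714) = 2081/26 + 6714 = 176645/26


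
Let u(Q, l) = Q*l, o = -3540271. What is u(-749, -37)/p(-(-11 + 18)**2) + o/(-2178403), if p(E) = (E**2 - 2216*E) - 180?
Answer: 452649810494/241377944415 ≈ 1.8753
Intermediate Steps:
p(E) = -180 + E**2 - 2216*E
u(-749, -37)/p(-(-11 + 18)**2) + o/(-2178403) = (-749*(-37))/(-180 + (-(-11 + 18)**2)**2 - (-2216)*(-11 + 18)**2) - 3540271/(-2178403) = 27713/(-180 + (-1*7**2)**2 - (-2216)*7**2) - 3540271*(-1/2178403) = 27713/(-180 + (-1*49)**2 - (-2216)*49) + 3540271/2178403 = 27713/(-180 + (-49)**2 - 2216*(-49)) + 3540271/2178403 = 27713/(-180 + 2401 + 108584) + 3540271/2178403 = 27713/110805 + 3540271/2178403 = 452649810494/241377944415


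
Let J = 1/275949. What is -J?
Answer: -1/275949 ≈ -3.6239e-6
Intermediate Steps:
J = 1/275949 ≈ 3.6239e-6
-J = -1*1/275949 = -1/275949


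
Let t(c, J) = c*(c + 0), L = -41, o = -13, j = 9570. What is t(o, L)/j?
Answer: 169/9570 ≈ 0.017659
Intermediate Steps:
t(c, J) = c² (t(c, J) = c*c = c²)
t(o, L)/j = (-13)²/9570 = 169*(1/9570) = 169/9570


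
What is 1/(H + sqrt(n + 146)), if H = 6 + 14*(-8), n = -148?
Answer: -53/5619 - I*sqrt(2)/11238 ≈ -0.0094323 - 0.00012584*I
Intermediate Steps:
H = -106 (H = 6 - 112 = -106)
1/(H + sqrt(n + 146)) = 1/(-106 + sqrt(-148 + 146)) = 1/(-106 + sqrt(-2)) = 1/(-106 + I*sqrt(2))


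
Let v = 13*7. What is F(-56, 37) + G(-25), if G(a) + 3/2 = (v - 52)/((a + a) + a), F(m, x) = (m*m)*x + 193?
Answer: 5811149/50 ≈ 1.1622e+5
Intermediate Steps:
v = 91
F(m, x) = 193 + x*m**2 (F(m, x) = m**2*x + 193 = x*m**2 + 193 = 193 + x*m**2)
G(a) = -3/2 + 13/a (G(a) = -3/2 + (91 - 52)/((a + a) + a) = -3/2 + 39/(2*a + a) = -3/2 + 39/((3*a)) = -3/2 + 39*(1/(3*a)) = -3/2 + 13/a)
F(-56, 37) + G(-25) = (193 + 37*(-56)**2) + (-3/2 + 13/(-25)) = (193 + 37*3136) + (-3/2 + 13*(-1/25)) = (193 + 116032) + (-3/2 - 13/25) = 116225 - 101/50 = 5811149/50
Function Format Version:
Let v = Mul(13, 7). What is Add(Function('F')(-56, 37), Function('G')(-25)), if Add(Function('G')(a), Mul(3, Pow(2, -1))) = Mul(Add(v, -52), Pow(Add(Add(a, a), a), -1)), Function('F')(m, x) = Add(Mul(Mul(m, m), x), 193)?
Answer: Rational(5811149, 50) ≈ 1.1622e+5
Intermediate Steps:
v = 91
Function('F')(m, x) = Add(193, Mul(x, Pow(m, 2))) (Function('F')(m, x) = Add(Mul(Pow(m, 2), x), 193) = Add(Mul(x, Pow(m, 2)), 193) = Add(193, Mul(x, Pow(m, 2))))
Function('G')(a) = Add(Rational(-3, 2), Mul(13, Pow(a, -1))) (Function('G')(a) = Add(Rational(-3, 2), Mul(Add(91, -52), Pow(Add(Add(a, a), a), -1))) = Add(Rational(-3, 2), Mul(39, Pow(Add(Mul(2, a), a), -1))) = Add(Rational(-3, 2), Mul(39, Pow(Mul(3, a), -1))) = Add(Rational(-3, 2), Mul(39, Mul(Rational(1, 3), Pow(a, -1)))) = Add(Rational(-3, 2), Mul(13, Pow(a, -1))))
Add(Function('F')(-56, 37), Function('G')(-25)) = Add(Add(193, Mul(37, Pow(-56, 2))), Add(Rational(-3, 2), Mul(13, Pow(-25, -1)))) = Add(Add(193, Mul(37, 3136)), Add(Rational(-3, 2), Mul(13, Rational(-1, 25)))) = Add(Add(193, 116032), Add(Rational(-3, 2), Rational(-13, 25))) = Add(116225, Rational(-101, 50)) = Rational(5811149, 50)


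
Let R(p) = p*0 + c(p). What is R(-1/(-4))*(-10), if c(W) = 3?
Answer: -30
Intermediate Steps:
R(p) = 3 (R(p) = p*0 + 3 = 0 + 3 = 3)
R(-1/(-4))*(-10) = 3*(-10) = -30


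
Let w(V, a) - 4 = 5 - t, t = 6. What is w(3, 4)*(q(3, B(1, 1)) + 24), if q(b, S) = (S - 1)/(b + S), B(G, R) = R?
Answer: 72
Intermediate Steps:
w(V, a) = 3 (w(V, a) = 4 + (5 - 1*6) = 4 + (5 - 6) = 4 - 1 = 3)
q(b, S) = (-1 + S)/(S + b)
w(3, 4)*(q(3, B(1, 1)) + 24) = 3*((-1 + 1)/(1 + 3) + 24) = 3*(0/4 + 24) = 3*((1/4)*0 + 24) = 3*(0 + 24) = 3*24 = 72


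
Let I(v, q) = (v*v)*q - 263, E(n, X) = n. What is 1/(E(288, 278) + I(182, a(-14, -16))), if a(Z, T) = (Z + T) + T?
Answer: -1/1523679 ≈ -6.5631e-7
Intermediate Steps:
a(Z, T) = Z + 2*T (a(Z, T) = (T + Z) + T = Z + 2*T)
I(v, q) = -263 + q*v**2 (I(v, q) = v**2*q - 263 = q*v**2 - 263 = -263 + q*v**2)
1/(E(288, 278) + I(182, a(-14, -16))) = 1/(288 + (-263 + (-14 + 2*(-16))*182**2)) = 1/(288 + (-263 + (-14 - 32)*33124)) = 1/(288 + (-263 - 46*33124)) = 1/(288 + (-263 - 1523704)) = 1/(288 - 1523967) = 1/(-1523679) = -1/1523679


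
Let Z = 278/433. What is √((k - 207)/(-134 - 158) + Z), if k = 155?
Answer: √819400107/31609 ≈ 0.90560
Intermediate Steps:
Z = 278/433 (Z = 278*(1/433) = 278/433 ≈ 0.64203)
√((k - 207)/(-134 - 158) + Z) = √((155 - 207)/(-134 - 158) + 278/433) = √(-52/(-292) + 278/433) = √(-52*(-1/292) + 278/433) = √(13/73 + 278/433) = √(25923/31609) = √819400107/31609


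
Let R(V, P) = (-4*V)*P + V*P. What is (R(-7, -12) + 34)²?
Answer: 47524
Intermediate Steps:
R(V, P) = -3*P*V (R(V, P) = -4*P*V + P*V = -3*P*V)
(R(-7, -12) + 34)² = (-3*(-12)*(-7) + 34)² = (-252 + 34)² = (-218)² = 47524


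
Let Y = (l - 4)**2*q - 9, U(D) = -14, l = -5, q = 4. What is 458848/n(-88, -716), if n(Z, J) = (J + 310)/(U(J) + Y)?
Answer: -9865232/29 ≈ -3.4018e+5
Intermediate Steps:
Y = 315 (Y = (-5 - 4)**2*4 - 9 = (-9)**2*4 - 9 = 81*4 - 9 = 324 - 9 = 315)
n(Z, J) = 310/301 + J/301 (n(Z, J) = (J + 310)/(-14 + 315) = (310 + J)/301 = (310 + J)*(1/301) = 310/301 + J/301)
458848/n(-88, -716) = 458848/(310/301 + (1/301)*(-716)) = 458848/(310/301 - 716/301) = 458848/(-58/43) = 458848*(-43/58) = -9865232/29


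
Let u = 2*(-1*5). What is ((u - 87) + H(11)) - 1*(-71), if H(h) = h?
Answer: -15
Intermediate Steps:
u = -10 (u = 2*(-5) = -10)
((u - 87) + H(11)) - 1*(-71) = ((-10 - 87) + 11) - 1*(-71) = (-97 + 11) + 71 = -86 + 71 = -15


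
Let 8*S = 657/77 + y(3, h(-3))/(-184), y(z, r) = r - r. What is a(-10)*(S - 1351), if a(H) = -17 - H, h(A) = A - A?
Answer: 831559/88 ≈ 9449.5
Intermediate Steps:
h(A) = 0
y(z, r) = 0
S = 657/616 (S = (657/77 + 0/(-184))/8 = (657*(1/77) + 0*(-1/184))/8 = (657/77 + 0)/8 = (⅛)*(657/77) = 657/616 ≈ 1.0666)
a(-10)*(S - 1351) = (-17 - 1*(-10))*(657/616 - 1351) = (-17 + 10)*(-831559/616) = -7*(-831559/616) = 831559/88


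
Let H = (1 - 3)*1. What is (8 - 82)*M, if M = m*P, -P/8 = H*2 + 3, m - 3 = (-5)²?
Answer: -16576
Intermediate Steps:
H = -2 (H = -2*1 = -2)
m = 28 (m = 3 + (-5)² = 3 + 25 = 28)
P = 8 (P = -8*(-2*2 + 3) = -8*(-4 + 3) = -8*(-1) = 8)
M = 224 (M = 28*8 = 224)
(8 - 82)*M = (8 - 82)*224 = -74*224 = -16576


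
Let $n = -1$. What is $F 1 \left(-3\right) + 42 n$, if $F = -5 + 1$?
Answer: $-30$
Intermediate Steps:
$F = -4$
$F 1 \left(-3\right) + 42 n = \left(-4\right) 1 \left(-3\right) + 42 \left(-1\right) = \left(-4\right) \left(-3\right) - 42 = 12 - 42 = -30$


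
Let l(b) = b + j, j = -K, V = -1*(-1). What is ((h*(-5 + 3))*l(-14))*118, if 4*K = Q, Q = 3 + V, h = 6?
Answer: 21240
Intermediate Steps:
V = 1
Q = 4 (Q = 3 + 1 = 4)
K = 1 (K = (1/4)*4 = 1)
j = -1 (j = -1*1 = -1)
l(b) = -1 + b (l(b) = b - 1 = -1 + b)
((h*(-5 + 3))*l(-14))*118 = ((6*(-5 + 3))*(-1 - 14))*118 = ((6*(-2))*(-15))*118 = -12*(-15)*118 = 180*118 = 21240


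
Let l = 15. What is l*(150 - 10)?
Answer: 2100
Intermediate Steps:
l*(150 - 10) = 15*(150 - 10) = 15*140 = 2100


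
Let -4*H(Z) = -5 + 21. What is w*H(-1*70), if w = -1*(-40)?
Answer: -160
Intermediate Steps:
H(Z) = -4 (H(Z) = -(-5 + 21)/4 = -¼*16 = -4)
w = 40
w*H(-1*70) = 40*(-4) = -160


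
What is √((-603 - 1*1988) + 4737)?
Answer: √2146 ≈ 46.325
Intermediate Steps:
√((-603 - 1*1988) + 4737) = √((-603 - 1988) + 4737) = √(-2591 + 4737) = √2146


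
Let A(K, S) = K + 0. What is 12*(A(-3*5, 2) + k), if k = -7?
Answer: -264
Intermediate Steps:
A(K, S) = K
12*(A(-3*5, 2) + k) = 12*(-3*5 - 7) = 12*(-15 - 7) = 12*(-22) = -264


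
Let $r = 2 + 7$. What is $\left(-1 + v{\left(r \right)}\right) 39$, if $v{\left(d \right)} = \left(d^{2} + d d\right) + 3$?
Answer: $6396$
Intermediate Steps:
$r = 9$
$v{\left(d \right)} = 3 + 2 d^{2}$ ($v{\left(d \right)} = \left(d^{2} + d^{2}\right) + 3 = 2 d^{2} + 3 = 3 + 2 d^{2}$)
$\left(-1 + v{\left(r \right)}\right) 39 = \left(-1 + \left(3 + 2 \cdot 9^{2}\right)\right) 39 = \left(-1 + \left(3 + 2 \cdot 81\right)\right) 39 = \left(-1 + \left(3 + 162\right)\right) 39 = \left(-1 + 165\right) 39 = 164 \cdot 39 = 6396$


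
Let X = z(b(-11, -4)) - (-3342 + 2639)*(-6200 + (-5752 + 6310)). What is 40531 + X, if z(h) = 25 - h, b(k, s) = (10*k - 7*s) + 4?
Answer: -3925692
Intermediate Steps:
b(k, s) = 4 - 7*s + 10*k (b(k, s) = (-7*s + 10*k) + 4 = 4 - 7*s + 10*k)
X = -3966223 (X = (25 - (4 - 7*(-4) + 10*(-11))) - (-3342 + 2639)*(-6200 + (-5752 + 6310)) = (25 - (4 + 28 - 110)) - (-703)*(-6200 + 558) = (25 - 1*(-78)) - (-703)*(-5642) = (25 + 78) - 1*3966326 = 103 - 3966326 = -3966223)
40531 + X = 40531 - 3966223 = -3925692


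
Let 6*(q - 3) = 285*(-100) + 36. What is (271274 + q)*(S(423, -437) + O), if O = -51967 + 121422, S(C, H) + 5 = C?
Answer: 18623460309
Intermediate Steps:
S(C, H) = -5 + C
O = 69455
q = -4741 (q = 3 + (285*(-100) + 36)/6 = 3 + (-28500 + 36)/6 = 3 + (1/6)*(-28464) = 3 - 4744 = -4741)
(271274 + q)*(S(423, -437) + O) = (271274 - 4741)*((-5 + 423) + 69455) = 266533*(418 + 69455) = 266533*69873 = 18623460309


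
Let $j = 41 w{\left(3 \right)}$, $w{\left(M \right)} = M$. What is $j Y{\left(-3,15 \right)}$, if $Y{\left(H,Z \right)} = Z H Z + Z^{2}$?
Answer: $-55350$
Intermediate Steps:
$Y{\left(H,Z \right)} = Z^{2} + H Z^{2}$ ($Y{\left(H,Z \right)} = H Z Z + Z^{2} = H Z^{2} + Z^{2} = Z^{2} + H Z^{2}$)
$j = 123$ ($j = 41 \cdot 3 = 123$)
$j Y{\left(-3,15 \right)} = 123 \cdot 15^{2} \left(1 - 3\right) = 123 \cdot 225 \left(-2\right) = 123 \left(-450\right) = -55350$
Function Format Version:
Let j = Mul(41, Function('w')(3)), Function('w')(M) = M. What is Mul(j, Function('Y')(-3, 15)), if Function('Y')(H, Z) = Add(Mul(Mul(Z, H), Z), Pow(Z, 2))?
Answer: -55350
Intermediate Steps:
Function('Y')(H, Z) = Add(Pow(Z, 2), Mul(H, Pow(Z, 2))) (Function('Y')(H, Z) = Add(Mul(Mul(H, Z), Z), Pow(Z, 2)) = Add(Mul(H, Pow(Z, 2)), Pow(Z, 2)) = Add(Pow(Z, 2), Mul(H, Pow(Z, 2))))
j = 123 (j = Mul(41, 3) = 123)
Mul(j, Function('Y')(-3, 15)) = Mul(123, Mul(Pow(15, 2), Add(1, -3))) = Mul(123, Mul(225, -2)) = Mul(123, -450) = -55350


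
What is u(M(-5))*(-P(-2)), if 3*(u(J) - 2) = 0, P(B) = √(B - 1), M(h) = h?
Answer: -2*I*√3 ≈ -3.4641*I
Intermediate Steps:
P(B) = √(-1 + B)
u(J) = 2 (u(J) = 2 + (⅓)*0 = 2 + 0 = 2)
u(M(-5))*(-P(-2)) = 2*(-√(-1 - 2)) = 2*(-√(-3)) = 2*(-I*√3) = -2*I*√3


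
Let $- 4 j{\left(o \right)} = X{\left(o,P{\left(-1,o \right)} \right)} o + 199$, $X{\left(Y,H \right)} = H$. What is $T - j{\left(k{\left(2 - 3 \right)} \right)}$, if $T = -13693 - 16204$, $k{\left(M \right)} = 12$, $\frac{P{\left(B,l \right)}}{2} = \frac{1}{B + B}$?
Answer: $- \frac{119401}{4} \approx -29850.0$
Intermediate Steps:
$P{\left(B,l \right)} = \frac{1}{B}$ ($P{\left(B,l \right)} = \frac{2}{B + B} = \frac{2}{2 B} = 2 \frac{1}{2 B} = \frac{1}{B}$)
$T = -29897$
$j{\left(o \right)} = - \frac{199}{4} + \frac{o}{4}$ ($j{\left(o \right)} = - \frac{\frac{o}{-1} + 199}{4} = - \frac{- o + 199}{4} = - \frac{199 - o}{4} = - \frac{199}{4} + \frac{o}{4}$)
$T - j{\left(k{\left(2 - 3 \right)} \right)} = -29897 - \left(- \frac{199}{4} + \frac{1}{4} \cdot 12\right) = -29897 - \left(- \frac{199}{4} + 3\right) = -29897 - - \frac{187}{4} = -29897 + \frac{187}{4} = - \frac{119401}{4}$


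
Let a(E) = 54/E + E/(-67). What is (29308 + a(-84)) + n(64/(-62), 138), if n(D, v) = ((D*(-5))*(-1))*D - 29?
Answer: 26397970835/901418 ≈ 29285.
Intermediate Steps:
a(E) = 54/E - E/67 (a(E) = 54/E + E*(-1/67) = 54/E - E/67)
n(D, v) = -29 + 5*D² (n(D, v) = (-5*D*(-1))*D - 29 = (5*D)*D - 29 = 5*D² - 29 = -29 + 5*D²)
(29308 + a(-84)) + n(64/(-62), 138) = (29308 + (54/(-84) - 1/67*(-84))) + (-29 + 5*(64/(-62))²) = (29308 + (54*(-1/84) + 84/67)) + (-29 + 5*(64*(-1/62))²) = (29308 + (-9/14 + 84/67)) + (-29 + 5*(-32/31)²) = (29308 + 573/938) + (-29 + 5*(1024/961)) = 27491477/938 + (-29 + 5120/961) = 27491477/938 - 22749/961 = 26397970835/901418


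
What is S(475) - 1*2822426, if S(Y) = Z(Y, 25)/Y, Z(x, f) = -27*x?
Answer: -2822453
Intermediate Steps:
S(Y) = -27 (S(Y) = (-27*Y)/Y = -27)
S(475) - 1*2822426 = -27 - 1*2822426 = -27 - 2822426 = -2822453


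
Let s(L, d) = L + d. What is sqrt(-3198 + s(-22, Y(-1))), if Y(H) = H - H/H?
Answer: 3*I*sqrt(358) ≈ 56.763*I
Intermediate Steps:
Y(H) = -1 + H (Y(H) = H - 1*1 = H - 1 = -1 + H)
sqrt(-3198 + s(-22, Y(-1))) = sqrt(-3198 + (-22 + (-1 - 1))) = sqrt(-3198 + (-22 - 2)) = sqrt(-3198 - 24) = sqrt(-3222) = 3*I*sqrt(358)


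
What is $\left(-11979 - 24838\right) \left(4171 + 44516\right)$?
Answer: $-1792509279$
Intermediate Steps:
$\left(-11979 - 24838\right) \left(4171 + 44516\right) = \left(-36817\right) 48687 = -1792509279$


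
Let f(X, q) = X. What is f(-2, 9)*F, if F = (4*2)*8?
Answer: -128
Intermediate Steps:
F = 64 (F = 8*8 = 64)
f(-2, 9)*F = -2*64 = -128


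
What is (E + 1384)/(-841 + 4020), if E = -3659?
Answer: -2275/3179 ≈ -0.71563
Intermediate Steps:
(E + 1384)/(-841 + 4020) = (-3659 + 1384)/(-841 + 4020) = -2275/3179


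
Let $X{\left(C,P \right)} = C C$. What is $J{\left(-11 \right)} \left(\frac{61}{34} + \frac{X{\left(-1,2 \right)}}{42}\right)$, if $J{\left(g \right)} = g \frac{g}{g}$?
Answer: $- \frac{7139}{357} \approx -19.997$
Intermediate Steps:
$X{\left(C,P \right)} = C^{2}$
$J{\left(g \right)} = g$ ($J{\left(g \right)} = g 1 = g$)
$J{\left(-11 \right)} \left(\frac{61}{34} + \frac{X{\left(-1,2 \right)}}{42}\right) = - 11 \left(\frac{61}{34} + \frac{\left(-1\right)^{2}}{42}\right) = - 11 \left(61 \cdot \frac{1}{34} + 1 \cdot \frac{1}{42}\right) = - 11 \left(\frac{61}{34} + \frac{1}{42}\right) = \left(-11\right) \frac{649}{357} = - \frac{7139}{357}$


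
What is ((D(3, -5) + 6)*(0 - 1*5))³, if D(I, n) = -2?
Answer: -8000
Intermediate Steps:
((D(3, -5) + 6)*(0 - 1*5))³ = ((-2 + 6)*(0 - 1*5))³ = (4*(0 - 5))³ = (4*(-5))³ = (-20)³ = -8000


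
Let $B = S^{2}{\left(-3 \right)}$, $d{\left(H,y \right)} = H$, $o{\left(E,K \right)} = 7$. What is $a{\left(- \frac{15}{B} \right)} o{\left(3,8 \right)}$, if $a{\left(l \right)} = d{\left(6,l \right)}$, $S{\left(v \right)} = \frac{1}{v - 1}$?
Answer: $42$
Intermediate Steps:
$S{\left(v \right)} = \frac{1}{-1 + v}$
$B = \frac{1}{16}$ ($B = \left(\frac{1}{-1 - 3}\right)^{2} = \left(\frac{1}{-4}\right)^{2} = \left(- \frac{1}{4}\right)^{2} = \frac{1}{16} \approx 0.0625$)
$a{\left(l \right)} = 6$
$a{\left(- \frac{15}{B} \right)} o{\left(3,8 \right)} = 6 \cdot 7 = 42$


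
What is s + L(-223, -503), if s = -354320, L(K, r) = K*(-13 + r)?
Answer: -239252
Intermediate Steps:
s + L(-223, -503) = -354320 - 223*(-13 - 503) = -354320 - 223*(-516) = -354320 + 115068 = -239252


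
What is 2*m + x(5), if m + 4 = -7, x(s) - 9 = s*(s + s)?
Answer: 37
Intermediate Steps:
x(s) = 9 + 2*s**2 (x(s) = 9 + s*(s + s) = 9 + s*(2*s) = 9 + 2*s**2)
m = -11 (m = -4 - 7 = -11)
2*m + x(5) = 2*(-11) + (9 + 2*5**2) = -22 + (9 + 2*25) = -22 + (9 + 50) = -22 + 59 = 37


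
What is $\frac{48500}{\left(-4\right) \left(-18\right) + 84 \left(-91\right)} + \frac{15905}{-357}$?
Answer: $- \frac{3826310}{75089} \approx -50.957$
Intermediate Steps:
$\frac{48500}{\left(-4\right) \left(-18\right) + 84 \left(-91\right)} + \frac{15905}{-357} = \frac{48500}{72 - 7644} + 15905 \left(- \frac{1}{357}\right) = \frac{48500}{-7572} - \frac{15905}{357} = 48500 \left(- \frac{1}{7572}\right) - \frac{15905}{357} = - \frac{12125}{1893} - \frac{15905}{357} = - \frac{3826310}{75089}$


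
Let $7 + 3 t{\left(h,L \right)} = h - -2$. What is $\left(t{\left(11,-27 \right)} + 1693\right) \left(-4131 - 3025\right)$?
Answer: $-12129420$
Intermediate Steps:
$t{\left(h,L \right)} = - \frac{5}{3} + \frac{h}{3}$ ($t{\left(h,L \right)} = - \frac{7}{3} + \frac{h - -2}{3} = - \frac{7}{3} + \frac{h + 2}{3} = - \frac{7}{3} + \frac{2 + h}{3} = - \frac{7}{3} + \left(\frac{2}{3} + \frac{h}{3}\right) = - \frac{5}{3} + \frac{h}{3}$)
$\left(t{\left(11,-27 \right)} + 1693\right) \left(-4131 - 3025\right) = \left(\left(- \frac{5}{3} + \frac{1}{3} \cdot 11\right) + 1693\right) \left(-4131 - 3025\right) = \left(\left(- \frac{5}{3} + \frac{11}{3}\right) + 1693\right) \left(-7156\right) = \left(2 + 1693\right) \left(-7156\right) = 1695 \left(-7156\right) = -12129420$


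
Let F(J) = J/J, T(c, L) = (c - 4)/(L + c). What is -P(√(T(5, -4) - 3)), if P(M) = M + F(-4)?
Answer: -1 - I*√2 ≈ -1.0 - 1.4142*I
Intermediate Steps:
T(c, L) = (-4 + c)/(L + c)
F(J) = 1
P(M) = 1 + M (P(M) = M + 1 = 1 + M)
-P(√(T(5, -4) - 3)) = -(1 + √((-4 + 5)/(-4 + 5) - 3)) = -(1 + √(1/1 - 3)) = -(1 + √(1*1 - 3)) = -(1 + √(1 - 3)) = -(1 + √(-2)) = -(1 + I*√2) = -1 - I*√2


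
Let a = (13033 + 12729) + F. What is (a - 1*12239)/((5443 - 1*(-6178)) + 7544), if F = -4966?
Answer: 8557/19165 ≈ 0.44649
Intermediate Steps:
a = 20796 (a = (13033 + 12729) - 4966 = 25762 - 4966 = 20796)
(a - 1*12239)/((5443 - 1*(-6178)) + 7544) = (20796 - 1*12239)/((5443 - 1*(-6178)) + 7544) = (20796 - 12239)/((5443 + 6178) + 7544) = 8557/(11621 + 7544) = 8557/19165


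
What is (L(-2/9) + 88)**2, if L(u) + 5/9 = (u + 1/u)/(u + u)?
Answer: 49857721/5184 ≈ 9617.6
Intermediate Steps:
L(u) = -5/9 + (u + 1/u)/(2*u) (L(u) = -5/9 + (u + 1/u)/(u + u) = -5/9 + (u + 1/u)/((2*u)) = -5/9 + (u + 1/u)*(1/(2*u)) = -5/9 + (u + 1/u)/(2*u))
(L(-2/9) + 88)**2 = ((9 - (-2/9)**2)/(18*(-2/9)**2) + 88)**2 = ((1/18)*(81/4)*(9 - 1*4/81) + 88)**2 = ((1/18)*(81/4)*(9 - 4/81) + 88)**2 = ((1/18)*(81/4)*(725/81) + 88)**2 = (725/72 + 88)**2 = (7061/72)**2 = 49857721/5184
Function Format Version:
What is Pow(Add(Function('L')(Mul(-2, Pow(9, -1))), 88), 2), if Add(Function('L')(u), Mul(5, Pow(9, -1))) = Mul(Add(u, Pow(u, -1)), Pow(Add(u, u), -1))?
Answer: Rational(49857721, 5184) ≈ 9617.6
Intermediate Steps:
Function('L')(u) = Add(Rational(-5, 9), Mul(Rational(1, 2), Pow(u, -1), Add(u, Pow(u, -1)))) (Function('L')(u) = Add(Rational(-5, 9), Mul(Add(u, Pow(u, -1)), Pow(Add(u, u), -1))) = Add(Rational(-5, 9), Mul(Add(u, Pow(u, -1)), Pow(Mul(2, u), -1))) = Add(Rational(-5, 9), Mul(Add(u, Pow(u, -1)), Mul(Rational(1, 2), Pow(u, -1)))) = Add(Rational(-5, 9), Mul(Rational(1, 2), Pow(u, -1), Add(u, Pow(u, -1)))))
Pow(Add(Function('L')(Mul(-2, Pow(9, -1))), 88), 2) = Pow(Add(Mul(Rational(1, 18), Pow(Mul(-2, Pow(9, -1)), -2), Add(9, Mul(-1, Pow(Mul(-2, Pow(9, -1)), 2)))), 88), 2) = Pow(Add(Mul(Rational(1, 18), Pow(Mul(-2, Rational(1, 9)), -2), Add(9, Mul(-1, Pow(Mul(-2, Rational(1, 9)), 2)))), 88), 2) = Pow(Add(Mul(Rational(1, 18), Pow(Rational(-2, 9), -2), Add(9, Mul(-1, Pow(Rational(-2, 9), 2)))), 88), 2) = Pow(Add(Mul(Rational(1, 18), Rational(81, 4), Add(9, Mul(-1, Rational(4, 81)))), 88), 2) = Pow(Add(Mul(Rational(1, 18), Rational(81, 4), Add(9, Rational(-4, 81))), 88), 2) = Pow(Add(Mul(Rational(1, 18), Rational(81, 4), Rational(725, 81)), 88), 2) = Pow(Add(Rational(725, 72), 88), 2) = Pow(Rational(7061, 72), 2) = Rational(49857721, 5184)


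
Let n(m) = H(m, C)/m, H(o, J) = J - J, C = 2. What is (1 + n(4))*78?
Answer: 78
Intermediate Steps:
H(o, J) = 0
n(m) = 0 (n(m) = 0/m = 0)
(1 + n(4))*78 = (1 + 0)*78 = 1*78 = 78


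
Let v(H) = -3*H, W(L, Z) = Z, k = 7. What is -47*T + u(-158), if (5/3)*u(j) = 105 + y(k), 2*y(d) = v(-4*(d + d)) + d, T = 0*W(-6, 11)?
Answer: 231/2 ≈ 115.50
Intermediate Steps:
T = 0 (T = 0*11 = 0)
y(d) = 25*d/2 (y(d) = (-(-12)*(d + d) + d)/2 = (-(-12)*2*d + d)/2 = (-(-24)*d + d)/2 = (24*d + d)/2 = (25*d)/2 = 25*d/2)
u(j) = 231/2 (u(j) = 3*(105 + (25/2)*7)/5 = 3*(105 + 175/2)/5 = (3/5)*(385/2) = 231/2)
-47*T + u(-158) = -47*0 + 231/2 = 0 + 231/2 = 231/2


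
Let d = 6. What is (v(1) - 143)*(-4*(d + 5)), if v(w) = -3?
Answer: 6424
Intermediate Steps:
(v(1) - 143)*(-4*(d + 5)) = (-3 - 143)*(-4*(6 + 5)) = -(-584)*11 = -146*(-44) = 6424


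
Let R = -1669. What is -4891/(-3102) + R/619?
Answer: -2149709/1920138 ≈ -1.1196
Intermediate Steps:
-4891/(-3102) + R/619 = -4891/(-3102) - 1669/619 = -4891*(-1/3102) - 1669*1/619 = 4891/3102 - 1669/619 = -2149709/1920138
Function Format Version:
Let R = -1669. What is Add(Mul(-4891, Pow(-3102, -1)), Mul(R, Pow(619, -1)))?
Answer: Rational(-2149709, 1920138) ≈ -1.1196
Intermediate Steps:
Add(Mul(-4891, Pow(-3102, -1)), Mul(R, Pow(619, -1))) = Add(Mul(-4891, Pow(-3102, -1)), Mul(-1669, Pow(619, -1))) = Add(Mul(-4891, Rational(-1, 3102)), Mul(-1669, Rational(1, 619))) = Add(Rational(4891, 3102), Rational(-1669, 619)) = Rational(-2149709, 1920138)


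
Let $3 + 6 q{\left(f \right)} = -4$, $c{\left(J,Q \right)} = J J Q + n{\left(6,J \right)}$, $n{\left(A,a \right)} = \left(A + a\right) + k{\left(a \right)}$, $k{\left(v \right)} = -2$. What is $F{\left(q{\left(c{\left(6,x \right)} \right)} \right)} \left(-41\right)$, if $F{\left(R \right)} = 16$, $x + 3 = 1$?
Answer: $-656$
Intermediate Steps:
$x = -2$ ($x = -3 + 1 = -2$)
$n{\left(A,a \right)} = -2 + A + a$ ($n{\left(A,a \right)} = \left(A + a\right) - 2 = -2 + A + a$)
$c{\left(J,Q \right)} = 4 + J + Q J^{2}$ ($c{\left(J,Q \right)} = J J Q + \left(-2 + 6 + J\right) = J^{2} Q + \left(4 + J\right) = Q J^{2} + \left(4 + J\right) = 4 + J + Q J^{2}$)
$q{\left(f \right)} = - \frac{7}{6}$ ($q{\left(f \right)} = - \frac{1}{2} + \frac{1}{6} \left(-4\right) = - \frac{1}{2} - \frac{2}{3} = - \frac{7}{6}$)
$F{\left(q{\left(c{\left(6,x \right)} \right)} \right)} \left(-41\right) = 16 \left(-41\right) = -656$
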